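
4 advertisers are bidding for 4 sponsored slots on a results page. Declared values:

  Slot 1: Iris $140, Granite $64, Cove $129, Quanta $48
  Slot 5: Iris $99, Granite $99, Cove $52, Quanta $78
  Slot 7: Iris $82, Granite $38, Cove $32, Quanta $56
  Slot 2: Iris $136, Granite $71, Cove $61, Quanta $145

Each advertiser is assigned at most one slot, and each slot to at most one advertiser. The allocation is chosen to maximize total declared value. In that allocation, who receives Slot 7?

Iris receives Slot 7.

Optimal: Iris→Slot 7 ($82), Granite→Slot 5 ($99), Cove→Slot 1 ($129), Quanta→Slot 2 ($145) — total 82+99+129+145 = $455.
Column-greedy (each slot in turn goes to its best remaining advertiser) gives $356, worse by 99.
Every other assignment is strictly worse.
Iris's own top slot is Slot 1 ($140), but forcing Iris→Slot 1 and reassigning the rest optimally gives only $416 — worse by 39.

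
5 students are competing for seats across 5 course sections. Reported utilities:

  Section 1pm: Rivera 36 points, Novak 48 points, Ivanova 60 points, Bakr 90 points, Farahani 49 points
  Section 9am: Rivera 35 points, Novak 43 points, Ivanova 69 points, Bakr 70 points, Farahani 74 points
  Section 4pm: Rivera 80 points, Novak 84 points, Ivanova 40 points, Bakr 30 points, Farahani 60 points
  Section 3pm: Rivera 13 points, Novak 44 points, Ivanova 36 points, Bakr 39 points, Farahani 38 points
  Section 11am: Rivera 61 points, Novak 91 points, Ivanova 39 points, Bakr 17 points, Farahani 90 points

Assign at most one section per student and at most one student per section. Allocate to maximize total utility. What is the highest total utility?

This is a one-to-one assignment (maximum-weight bipartite matching).
Optimal: Rivera→Section 4pm (80 points), Novak→Section 3pm (44 points), Ivanova→Section 9am (69 points), Bakr→Section 1pm (90 points), Farahani→Section 11am (90 points) — total 80+44+69+90+90 = 373 points.
Next-best assignment: Rivera→Section 4pm, Novak→Section 11am, Ivanova→Section 3pm, Bakr→Section 1pm, Farahani→Section 9am = 371 points.

Max total: 373 points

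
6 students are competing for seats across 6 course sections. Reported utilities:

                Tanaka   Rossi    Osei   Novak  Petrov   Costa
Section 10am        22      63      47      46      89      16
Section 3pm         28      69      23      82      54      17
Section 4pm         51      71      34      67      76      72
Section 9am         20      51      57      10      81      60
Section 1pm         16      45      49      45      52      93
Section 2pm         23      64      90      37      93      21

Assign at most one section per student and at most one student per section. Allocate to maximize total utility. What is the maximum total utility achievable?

Maximum total: 460 points

Optimal: Tanaka→Section 4pm (51 points), Rossi→Section 10am (63 points), Osei→Section 2pm (90 points), Novak→Section 3pm (82 points), Petrov→Section 9am (81 points), Costa→Section 1pm (93 points) — total 51+63+90+82+81+93 = 460 points.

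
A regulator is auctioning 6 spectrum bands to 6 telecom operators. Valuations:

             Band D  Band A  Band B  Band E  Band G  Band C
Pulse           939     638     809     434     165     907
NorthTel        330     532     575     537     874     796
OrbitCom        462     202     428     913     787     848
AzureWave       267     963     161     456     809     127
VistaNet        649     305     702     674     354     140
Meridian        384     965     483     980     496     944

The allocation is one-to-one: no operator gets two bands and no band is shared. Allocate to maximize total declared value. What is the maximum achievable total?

Optimal: Pulse→Band D ($939M), NorthTel→Band G ($874M), OrbitCom→Band E ($913M), AzureWave→Band A ($963M), VistaNet→Band B ($702M), Meridian→Band C ($944M) — total 939+874+913+963+702+944 = $5335M.
Column-greedy (each band in turn goes to its best remaining operator) gives $4520M, worse by 815.
Next-best assignment: Pulse→Band D, NorthTel→Band G, OrbitCom→Band C, AzureWave→Band A, VistaNet→Band B, Meridian→Band E = $5306M.

Maximum total: $5335M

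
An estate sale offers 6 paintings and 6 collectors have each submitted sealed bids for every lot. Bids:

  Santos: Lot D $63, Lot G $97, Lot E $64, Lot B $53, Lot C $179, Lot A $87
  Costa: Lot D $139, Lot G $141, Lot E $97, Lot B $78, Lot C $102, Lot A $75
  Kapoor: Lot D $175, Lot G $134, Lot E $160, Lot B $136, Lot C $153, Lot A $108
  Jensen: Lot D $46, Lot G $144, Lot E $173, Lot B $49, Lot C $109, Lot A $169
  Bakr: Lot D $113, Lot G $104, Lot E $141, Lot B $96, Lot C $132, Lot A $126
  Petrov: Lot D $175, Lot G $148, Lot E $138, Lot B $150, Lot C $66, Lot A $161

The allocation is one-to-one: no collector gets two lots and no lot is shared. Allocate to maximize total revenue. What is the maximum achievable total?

Maximum total: $955

Treat this as an assignment problem: match each collector to one lot.
Optimal: Santos→Lot C ($179), Costa→Lot G ($141), Kapoor→Lot D ($175), Jensen→Lot A ($169), Bakr→Lot E ($141), Petrov→Lot B ($150) — total 179+141+175+169+141+150 = $955.
Max-entry greedy (repeatedly take the single best remaining cell) gives $925, worse by 30.
Next-best assignment: Santos→Lot C, Costa→Lot G, Kapoor→Lot D, Jensen→Lot E, Bakr→Lot A, Petrov→Lot B = $944.
Swapping Jensen↔Costa (Jensen→Lot G $144, Costa→Lot A $75) loses 91.
Every other assignment is strictly worse.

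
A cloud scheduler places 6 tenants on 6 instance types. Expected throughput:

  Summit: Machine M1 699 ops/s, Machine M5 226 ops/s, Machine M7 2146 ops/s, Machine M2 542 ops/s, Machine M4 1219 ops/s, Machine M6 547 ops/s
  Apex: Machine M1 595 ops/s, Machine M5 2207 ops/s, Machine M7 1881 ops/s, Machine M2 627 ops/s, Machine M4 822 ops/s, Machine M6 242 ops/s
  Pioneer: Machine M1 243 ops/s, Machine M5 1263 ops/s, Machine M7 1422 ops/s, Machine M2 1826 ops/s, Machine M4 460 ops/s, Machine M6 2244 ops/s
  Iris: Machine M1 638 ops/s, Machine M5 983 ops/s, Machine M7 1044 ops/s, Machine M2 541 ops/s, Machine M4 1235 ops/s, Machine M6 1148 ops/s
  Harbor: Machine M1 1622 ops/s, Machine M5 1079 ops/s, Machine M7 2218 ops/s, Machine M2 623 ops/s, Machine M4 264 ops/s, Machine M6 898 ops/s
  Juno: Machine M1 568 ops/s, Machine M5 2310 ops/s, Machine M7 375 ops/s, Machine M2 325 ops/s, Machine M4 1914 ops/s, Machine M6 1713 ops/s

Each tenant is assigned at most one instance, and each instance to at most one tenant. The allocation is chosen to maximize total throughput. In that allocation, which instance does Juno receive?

Optimal: Summit→Machine M7 (2146 ops/s), Apex→Machine M5 (2207 ops/s), Pioneer→Machine M2 (1826 ops/s), Iris→Machine M6 (1148 ops/s), Harbor→Machine M1 (1622 ops/s), Juno→Machine M4 (1914 ops/s) — total 2146+2207+1826+1148+1622+1914 = 10863 ops/s.
Max-entry greedy (repeatedly take the single best remaining cell) gives 9333 ops/s, worse by 1530.
Juno's own top instance is Machine M5 (2310 ops/s), but forcing Juno→Machine M5 and reassigning the rest optimally gives only 10184 ops/s — worse by 679.

Juno receives Machine M4.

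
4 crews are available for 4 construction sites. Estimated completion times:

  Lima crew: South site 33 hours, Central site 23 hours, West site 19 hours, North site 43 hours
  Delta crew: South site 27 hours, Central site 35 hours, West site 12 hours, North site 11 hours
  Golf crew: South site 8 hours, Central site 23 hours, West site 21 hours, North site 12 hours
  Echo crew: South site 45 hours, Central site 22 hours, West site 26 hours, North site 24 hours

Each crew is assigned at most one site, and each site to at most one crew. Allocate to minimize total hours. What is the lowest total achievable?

Optimal: Lima crew→West site (19 hours), Delta crew→North site (11 hours), Golf crew→South site (8 hours), Echo crew→Central site (22 hours) — total 19+11+8+22 = 60 hours.
Column-greedy (each site in turn goes to its cheapest remaining crew) gives 85 hours, worse by 25.

Min total: 60 hours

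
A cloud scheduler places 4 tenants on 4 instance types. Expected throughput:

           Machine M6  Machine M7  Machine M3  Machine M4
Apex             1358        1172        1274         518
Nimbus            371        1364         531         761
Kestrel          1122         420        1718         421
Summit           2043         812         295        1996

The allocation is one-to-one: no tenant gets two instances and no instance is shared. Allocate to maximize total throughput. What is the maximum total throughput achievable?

Max total: 6436 ops/s

Optimal: Apex→Machine M6 (1358 ops/s), Nimbus→Machine M7 (1364 ops/s), Kestrel→Machine M3 (1718 ops/s), Summit→Machine M4 (1996 ops/s) — total 1358+1364+1718+1996 = 6436 ops/s.
Max-entry greedy (repeatedly take the single best remaining cell) gives 5643 ops/s, worse by 793.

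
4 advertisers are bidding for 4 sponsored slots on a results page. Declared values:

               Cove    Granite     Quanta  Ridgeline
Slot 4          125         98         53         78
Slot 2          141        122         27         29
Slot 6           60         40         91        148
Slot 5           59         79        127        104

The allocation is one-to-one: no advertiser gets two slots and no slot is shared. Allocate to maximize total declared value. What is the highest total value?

This is a one-to-one assignment (maximum-weight bipartite matching).
Optimal: Cove→Slot 4 ($125), Granite→Slot 2 ($122), Quanta→Slot 5 ($127), Ridgeline→Slot 6 ($148) — total 125+122+127+148 = $522.
Max-entry greedy (repeatedly take the single best remaining cell) gives $514, worse by 8.
Swapping Ridgeline↔Quanta (Ridgeline→Slot 5 $104, Quanta→Slot 6 $91) loses 80.

Max total: $522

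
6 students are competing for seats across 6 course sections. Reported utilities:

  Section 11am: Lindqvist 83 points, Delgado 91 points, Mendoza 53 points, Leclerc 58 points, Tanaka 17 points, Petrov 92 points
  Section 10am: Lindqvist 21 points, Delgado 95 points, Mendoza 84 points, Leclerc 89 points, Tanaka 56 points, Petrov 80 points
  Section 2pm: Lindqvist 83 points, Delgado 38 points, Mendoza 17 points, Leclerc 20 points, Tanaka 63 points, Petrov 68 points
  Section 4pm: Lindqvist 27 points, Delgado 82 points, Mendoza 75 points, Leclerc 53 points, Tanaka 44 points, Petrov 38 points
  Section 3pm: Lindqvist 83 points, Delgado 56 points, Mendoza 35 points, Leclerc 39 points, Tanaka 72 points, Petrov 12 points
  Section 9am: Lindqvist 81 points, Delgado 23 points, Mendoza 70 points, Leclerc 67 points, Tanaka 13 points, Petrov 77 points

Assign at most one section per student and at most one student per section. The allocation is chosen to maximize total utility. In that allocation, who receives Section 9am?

Optimal: Lindqvist→Section 2pm (83 points), Delgado→Section 4pm (82 points), Mendoza→Section 9am (70 points), Leclerc→Section 10am (89 points), Tanaka→Section 3pm (72 points), Petrov→Section 11am (92 points) — total 83+82+70+89+72+92 = 488 points.
Column-greedy (each section in turn goes to its best remaining student) gives 484 points, worse by 4.
Mendoza's own top section is Section 10am (84 points), but forcing Mendoza→Section 10am and reassigning the rest optimally gives only 480 points — worse by 8.

Mendoza receives Section 9am.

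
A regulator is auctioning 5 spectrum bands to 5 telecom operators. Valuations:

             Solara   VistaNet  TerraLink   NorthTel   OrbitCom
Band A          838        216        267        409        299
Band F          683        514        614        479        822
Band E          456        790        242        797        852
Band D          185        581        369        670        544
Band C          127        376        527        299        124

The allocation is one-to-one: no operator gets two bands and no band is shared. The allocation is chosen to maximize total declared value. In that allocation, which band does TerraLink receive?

This is a one-to-one assignment (maximum-weight bipartite matching).
Optimal: Solara→Band A ($838M), VistaNet→Band E ($790M), TerraLink→Band C ($527M), NorthTel→Band D ($670M), OrbitCom→Band F ($822M) — total 838+790+527+670+822 = $3647M.
Row-greedy (each operator in turn takes its best remaining band) gives $3036M, worse by 611.
Next-best assignment: Solara→Band A, VistaNet→Band D, TerraLink→Band C, NorthTel→Band E, OrbitCom→Band F = $3565M.
Every other assignment is strictly worse.
TerraLink's own top band is Band F ($614M), but forcing TerraLink→Band F and reassigning the rest optimally gives only $3350M — worse by 297.

TerraLink receives Band C.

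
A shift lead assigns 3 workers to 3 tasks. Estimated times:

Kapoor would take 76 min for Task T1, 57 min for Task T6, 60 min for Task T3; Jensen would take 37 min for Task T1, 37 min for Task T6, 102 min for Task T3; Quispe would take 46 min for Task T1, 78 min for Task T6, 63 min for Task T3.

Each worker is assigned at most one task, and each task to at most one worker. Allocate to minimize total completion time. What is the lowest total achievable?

Min total: 143 min

Treat this as an assignment problem: match each worker to one task.
Optimal: Kapoor→Task T3 (60 min), Jensen→Task T6 (37 min), Quispe→Task T1 (46 min) — total 60+37+46 = 143 min.
Column-greedy (each task in turn goes to its cheapest remaining worker) gives 157 min, worse by 14.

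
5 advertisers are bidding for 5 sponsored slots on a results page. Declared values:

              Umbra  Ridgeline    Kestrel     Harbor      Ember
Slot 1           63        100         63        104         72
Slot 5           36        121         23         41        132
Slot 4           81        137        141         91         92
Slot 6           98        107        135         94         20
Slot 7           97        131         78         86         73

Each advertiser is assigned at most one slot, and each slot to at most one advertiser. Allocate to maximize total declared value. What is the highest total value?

Optimal: Umbra→Slot 6 ($98), Ridgeline→Slot 7 ($131), Kestrel→Slot 4 ($141), Harbor→Slot 1 ($104), Ember→Slot 5 ($132) — total 98+131+141+104+132 = $606.
Column-greedy (each slot in turn goes to its best remaining advertiser) gives $581, worse by 25.
Swapping Kestrel↔Ember (Kestrel→Slot 5 $23, Ember→Slot 4 $92) loses 158.

Max total: $606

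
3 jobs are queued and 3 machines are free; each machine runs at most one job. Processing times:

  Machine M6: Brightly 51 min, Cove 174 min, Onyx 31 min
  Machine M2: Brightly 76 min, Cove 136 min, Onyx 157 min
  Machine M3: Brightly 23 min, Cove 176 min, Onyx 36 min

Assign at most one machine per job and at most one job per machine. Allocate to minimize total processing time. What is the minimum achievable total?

This is the linear assignment problem.
Optimal: Brightly→Machine M3 (23 min), Cove→Machine M2 (136 min), Onyx→Machine M6 (31 min) — total 23+136+31 = 190 min.
Column-greedy (each machine in turn goes to its cheapest remaining job) gives 283 min, worse by 93.

Min total: 190 min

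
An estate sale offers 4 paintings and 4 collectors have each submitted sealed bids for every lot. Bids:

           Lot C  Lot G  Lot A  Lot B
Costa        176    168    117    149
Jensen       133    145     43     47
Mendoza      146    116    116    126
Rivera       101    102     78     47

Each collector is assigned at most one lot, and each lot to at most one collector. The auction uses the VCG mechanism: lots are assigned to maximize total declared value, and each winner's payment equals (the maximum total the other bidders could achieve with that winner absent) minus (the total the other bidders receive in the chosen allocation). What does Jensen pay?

Efficient allocation: Costa→Lot C ($176), Jensen→Lot G ($145), Mendoza→Lot B ($126), Rivera→Lot A ($78); total welfare W = $525.
Jensen receives Lot G at value $145, so the others get W − 145 = $380.
Without Jensen: best allocation of the remaining 3 bidders over all 4 lots is Costa→Lot C ($176), Mendoza→Lot B ($126), Rivera→Lot G ($102), total $404.
VCG payment = (others' best without Jensen) − (others' welfare with Jensen) = 404 − 380 = $24.

Jensen pays $24.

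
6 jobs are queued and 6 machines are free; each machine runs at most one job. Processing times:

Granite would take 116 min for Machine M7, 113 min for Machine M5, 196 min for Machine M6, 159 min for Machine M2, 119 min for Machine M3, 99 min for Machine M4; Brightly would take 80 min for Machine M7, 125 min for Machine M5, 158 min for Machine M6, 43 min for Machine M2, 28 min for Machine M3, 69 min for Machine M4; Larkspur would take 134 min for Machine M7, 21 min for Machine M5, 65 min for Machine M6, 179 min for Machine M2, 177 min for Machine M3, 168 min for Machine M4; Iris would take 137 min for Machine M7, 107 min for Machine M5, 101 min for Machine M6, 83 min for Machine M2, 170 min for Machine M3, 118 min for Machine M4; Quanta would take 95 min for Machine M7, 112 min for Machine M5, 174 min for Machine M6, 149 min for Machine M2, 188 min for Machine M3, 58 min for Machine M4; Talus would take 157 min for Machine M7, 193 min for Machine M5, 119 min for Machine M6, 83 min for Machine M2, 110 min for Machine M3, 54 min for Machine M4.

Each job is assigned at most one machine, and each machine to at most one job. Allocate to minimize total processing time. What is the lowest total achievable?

Optimal: Granite→Machine M7 (116 min), Brightly→Machine M3 (28 min), Larkspur→Machine M5 (21 min), Iris→Machine M6 (101 min), Quanta→Machine M4 (58 min), Talus→Machine M2 (83 min) — total 116+28+21+101+58+83 = 407 min.
Min-entry greedy (repeatedly take the single cheapest remaining cell) gives 477 min, worse by 70.
Next-best assignment: Granite→Machine M7, Brightly→Machine M3, Larkspur→Machine M5, Iris→Machine M2, Quanta→Machine M4, Talus→Machine M6 = 425 min.
No other one-to-one assignment undercuts 407 min.

Minimum total: 407 min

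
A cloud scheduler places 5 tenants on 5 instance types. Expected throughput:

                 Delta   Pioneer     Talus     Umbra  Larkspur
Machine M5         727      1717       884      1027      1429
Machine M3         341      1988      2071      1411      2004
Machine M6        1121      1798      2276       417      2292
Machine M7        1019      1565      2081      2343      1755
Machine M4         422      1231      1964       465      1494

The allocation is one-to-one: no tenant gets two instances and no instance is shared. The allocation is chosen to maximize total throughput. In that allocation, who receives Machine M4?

Talus receives Machine M4.

Treat this as an assignment problem: match each tenant to one instance.
Optimal: Delta→Machine M5 (727 ops/s), Pioneer→Machine M3 (1988 ops/s), Talus→Machine M4 (1964 ops/s), Umbra→Machine M7 (2343 ops/s), Larkspur→Machine M6 (2292 ops/s) — total 727+1988+1964+2343+2292 = 9314 ops/s.
Max-entry greedy (repeatedly take the single best remaining cell) gives 8845 ops/s, worse by 469.
Swapping Talus↔Umbra (Talus→Machine M7 2081 ops/s, Umbra→Machine M4 465 ops/s) loses 1761.
Every other assignment is strictly worse.
Talus's own top instance is Machine M6 (2276 ops/s), but forcing Talus→Machine M6 and reassigning the rest optimally gives only 8828 ops/s — worse by 486.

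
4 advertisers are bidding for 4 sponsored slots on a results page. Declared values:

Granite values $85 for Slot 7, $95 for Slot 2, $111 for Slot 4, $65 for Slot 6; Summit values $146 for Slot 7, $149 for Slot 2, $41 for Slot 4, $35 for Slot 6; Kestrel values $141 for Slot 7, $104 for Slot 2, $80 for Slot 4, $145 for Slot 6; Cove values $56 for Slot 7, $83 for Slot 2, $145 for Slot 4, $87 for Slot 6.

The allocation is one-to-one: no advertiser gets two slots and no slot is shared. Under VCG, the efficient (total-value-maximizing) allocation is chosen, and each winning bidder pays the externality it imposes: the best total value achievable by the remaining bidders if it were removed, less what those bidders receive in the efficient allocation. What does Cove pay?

Cove pays $19.

Efficient allocation: Granite→Slot 2 ($95), Summit→Slot 7 ($146), Kestrel→Slot 6 ($145), Cove→Slot 4 ($145); total welfare W = $531.
Cove receives Slot 4 at value $145, so the others get W − 145 = $386.
Without Cove: best allocation of the remaining 3 bidders over all 4 slots is Granite→Slot 4 ($111), Summit→Slot 2 ($149), Kestrel→Slot 6 ($145), total $405.
VCG payment = (others' best without Cove) − (others' welfare with Cove) = 405 − 386 = $19.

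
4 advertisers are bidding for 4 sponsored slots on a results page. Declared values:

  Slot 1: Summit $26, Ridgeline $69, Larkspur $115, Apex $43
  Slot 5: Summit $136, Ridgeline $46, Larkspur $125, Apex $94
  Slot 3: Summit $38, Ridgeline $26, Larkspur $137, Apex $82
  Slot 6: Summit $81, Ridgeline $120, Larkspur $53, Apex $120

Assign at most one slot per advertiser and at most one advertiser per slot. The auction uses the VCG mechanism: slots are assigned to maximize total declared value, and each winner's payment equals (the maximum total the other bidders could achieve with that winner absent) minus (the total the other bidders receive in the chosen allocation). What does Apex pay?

Apex pays $51.

Efficient allocation: Summit→Slot 5 ($136), Ridgeline→Slot 1 ($69), Larkspur→Slot 3 ($137), Apex→Slot 6 ($120); total welfare W = $462.
Apex receives Slot 6 at value $120, so the others get W − 120 = $342.
Without Apex: best allocation of the remaining 3 bidders over all 4 slots is Summit→Slot 5 ($136), Ridgeline→Slot 6 ($120), Larkspur→Slot 3 ($137), total $393.
VCG payment = (others' best without Apex) − (others' welfare with Apex) = 393 − 342 = $51.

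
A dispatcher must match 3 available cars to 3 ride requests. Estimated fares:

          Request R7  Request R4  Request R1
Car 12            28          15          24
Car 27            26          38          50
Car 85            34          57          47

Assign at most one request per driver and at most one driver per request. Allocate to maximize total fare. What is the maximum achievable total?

Max total: $135

Optimal: Car 12→Request R7 ($28), Car 27→Request R1 ($50), Car 85→Request R4 ($57) — total 28+50+57 = $135.
Column-greedy (each request in turn goes to its best remaining driver) gives $96, worse by 39.
Next-best assignment: Car 12→Request R7, Car 27→Request R4, Car 85→Request R1 = $113.
No other one-to-one assignment exceeds $135.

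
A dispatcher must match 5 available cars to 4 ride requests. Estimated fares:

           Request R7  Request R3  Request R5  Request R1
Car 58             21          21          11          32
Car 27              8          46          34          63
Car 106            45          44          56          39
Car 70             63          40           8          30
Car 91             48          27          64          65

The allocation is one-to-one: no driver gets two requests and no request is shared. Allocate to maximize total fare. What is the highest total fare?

Max total: $234

Optimal: Car 70→Request R7 ($63), Car 106→Request R3 ($44), Car 91→Request R5 ($64), Car 27→Request R1 ($63) — total 63+44+64+63 = $234.
Row-greedy (each driver in turn takes its best remaining request) gives $197, worse by 37.
Next-best assignment: Car 70→Request R7, Car 27→Request R3, Car 106→Request R5, Car 91→Request R1 = $230.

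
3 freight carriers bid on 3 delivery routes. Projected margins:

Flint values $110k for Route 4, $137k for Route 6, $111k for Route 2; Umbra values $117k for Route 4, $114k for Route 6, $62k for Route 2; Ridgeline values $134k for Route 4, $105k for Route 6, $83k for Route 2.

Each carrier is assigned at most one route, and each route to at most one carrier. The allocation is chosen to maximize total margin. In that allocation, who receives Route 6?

Umbra receives Route 6.

Optimal: Flint→Route 2 ($111k), Umbra→Route 6 ($114k), Ridgeline→Route 4 ($134k) — total 111+114+134 = $359k.
Next-best assignment: Flint→Route 6, Umbra→Route 4, Ridgeline→Route 2 = $337k.
Umbra's own top route is Route 4 ($117k), but forcing Umbra→Route 4 and reassigning the rest optimally gives only $337k — worse by 22.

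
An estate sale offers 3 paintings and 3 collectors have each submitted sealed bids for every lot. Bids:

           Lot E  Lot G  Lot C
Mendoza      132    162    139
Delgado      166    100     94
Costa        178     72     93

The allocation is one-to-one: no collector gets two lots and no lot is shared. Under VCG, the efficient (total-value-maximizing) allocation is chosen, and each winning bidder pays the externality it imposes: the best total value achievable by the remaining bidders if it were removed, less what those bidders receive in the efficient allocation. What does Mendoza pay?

Mendoza pays $6.

Efficient allocation: Mendoza→Lot G ($162), Delgado→Lot C ($94), Costa→Lot E ($178); total welfare W = $434.
Mendoza receives Lot G at value $162, so the others get W − 162 = $272.
Without Mendoza: best allocation of the remaining 2 bidders over all 3 lots is Delgado→Lot G ($100), Costa→Lot E ($178), total $278.
VCG payment = (others' best without Mendoza) − (others' welfare with Mendoza) = 278 − 272 = $6.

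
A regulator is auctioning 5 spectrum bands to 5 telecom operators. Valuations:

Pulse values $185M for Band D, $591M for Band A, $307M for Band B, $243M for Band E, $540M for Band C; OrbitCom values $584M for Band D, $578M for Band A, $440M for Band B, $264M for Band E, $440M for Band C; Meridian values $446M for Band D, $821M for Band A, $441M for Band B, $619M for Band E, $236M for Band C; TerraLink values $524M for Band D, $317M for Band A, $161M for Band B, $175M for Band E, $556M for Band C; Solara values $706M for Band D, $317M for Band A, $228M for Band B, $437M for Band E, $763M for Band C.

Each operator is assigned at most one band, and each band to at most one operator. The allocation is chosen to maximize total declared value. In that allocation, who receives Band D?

Optimal: Pulse→Band A ($591M), OrbitCom→Band B ($440M), Meridian→Band E ($619M), TerraLink→Band D ($524M), Solara→Band C ($763M) — total 591+440+619+524+763 = $2937M.
Column-greedy (each band in turn goes to its best remaining operator) gives $2766M, worse by 171.
Next-best assignment: Pulse→Band A, OrbitCom→Band B, Meridian→Band E, TerraLink→Band C, Solara→Band D = $2912M.
TerraLink's own top band is Band C ($556M), but forcing TerraLink→Band C and reassigning the rest optimally gives only $2912M — worse by 25.

TerraLink receives Band D.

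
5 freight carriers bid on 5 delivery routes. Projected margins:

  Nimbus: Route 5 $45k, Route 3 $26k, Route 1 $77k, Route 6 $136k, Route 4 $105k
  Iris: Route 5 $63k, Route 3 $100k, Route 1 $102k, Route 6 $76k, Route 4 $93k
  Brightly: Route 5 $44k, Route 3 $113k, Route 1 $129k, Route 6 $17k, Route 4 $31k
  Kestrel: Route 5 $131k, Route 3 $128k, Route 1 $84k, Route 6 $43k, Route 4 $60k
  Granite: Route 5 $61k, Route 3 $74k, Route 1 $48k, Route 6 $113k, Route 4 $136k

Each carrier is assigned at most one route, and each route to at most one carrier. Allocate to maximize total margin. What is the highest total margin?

Optimal: Nimbus→Route 6 ($136k), Iris→Route 3 ($100k), Brightly→Route 1 ($129k), Kestrel→Route 5 ($131k), Granite→Route 4 ($136k) — total 136+100+129+131+136 = $632k.
Column-greedy (each route in turn goes to its best remaining carrier) gives $618k, worse by 14.

Maximum total: $632k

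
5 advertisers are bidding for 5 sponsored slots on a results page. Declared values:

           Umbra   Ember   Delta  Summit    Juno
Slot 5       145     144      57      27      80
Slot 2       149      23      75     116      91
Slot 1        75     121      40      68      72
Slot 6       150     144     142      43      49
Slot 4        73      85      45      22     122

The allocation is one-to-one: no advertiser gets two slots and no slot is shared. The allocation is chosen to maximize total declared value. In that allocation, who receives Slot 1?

Optimal: Umbra→Slot 5 ($145), Ember→Slot 1 ($121), Delta→Slot 6 ($142), Summit→Slot 2 ($116), Juno→Slot 4 ($122) — total 145+121+142+116+122 = $646.
Row-greedy (each advertiser in turn takes its best remaining slot) gives $559, worse by 87.
Every other assignment is strictly worse.
Ember's own top slot is Slot 5 ($144), but forcing Ember→Slot 5 and reassigning the rest optimally gives only $625 — worse by 21.

Ember receives Slot 1.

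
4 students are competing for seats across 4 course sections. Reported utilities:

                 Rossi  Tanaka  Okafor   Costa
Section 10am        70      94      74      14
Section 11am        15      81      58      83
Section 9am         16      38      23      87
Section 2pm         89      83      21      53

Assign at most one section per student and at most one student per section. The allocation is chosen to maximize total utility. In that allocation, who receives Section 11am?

Optimal: Rossi→Section 2pm (89 points), Tanaka→Section 11am (81 points), Okafor→Section 10am (74 points), Costa→Section 9am (87 points) — total 89+81+74+87 = 331 points.
Column-greedy (each section in turn goes to its best remaining student) gives 289 points, worse by 42.
Swapping Okafor↔Rossi (Okafor→Section 2pm 21 points, Rossi→Section 10am 70 points) loses 72.
No other one-to-one assignment exceeds 331 points.
Tanaka's own top section is Section 10am (94 points), but forcing Tanaka→Section 10am and reassigning the rest optimally gives only 328 points — worse by 3.

Tanaka receives Section 11am.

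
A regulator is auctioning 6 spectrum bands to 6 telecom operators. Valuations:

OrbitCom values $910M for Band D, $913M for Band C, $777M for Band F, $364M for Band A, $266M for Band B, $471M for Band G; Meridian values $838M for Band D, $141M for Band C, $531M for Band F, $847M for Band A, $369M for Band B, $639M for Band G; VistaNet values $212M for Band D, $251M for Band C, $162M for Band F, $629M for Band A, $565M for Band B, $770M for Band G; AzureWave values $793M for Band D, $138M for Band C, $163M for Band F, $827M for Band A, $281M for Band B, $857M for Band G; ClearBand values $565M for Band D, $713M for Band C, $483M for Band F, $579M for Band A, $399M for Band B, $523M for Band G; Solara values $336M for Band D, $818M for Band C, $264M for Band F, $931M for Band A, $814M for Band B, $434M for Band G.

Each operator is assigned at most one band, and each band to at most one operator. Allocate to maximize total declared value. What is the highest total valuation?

Maximum total: $4739M

Treat this as an assignment problem: match each operator to one band.
Optimal: OrbitCom→Band F ($777M), Meridian→Band D ($838M), VistaNet→Band G ($770M), AzureWave→Band A ($827M), ClearBand→Band C ($713M), Solara→Band B ($814M) — total 777+838+770+827+713+814 = $4739M.
Column-greedy (each band in turn goes to its best remaining operator) gives $4174M, worse by 565.
Next-best assignment: OrbitCom→Band F, Meridian→Band A, VistaNet→Band G, AzureWave→Band D, ClearBand→Band C, Solara→Band B = $4714M.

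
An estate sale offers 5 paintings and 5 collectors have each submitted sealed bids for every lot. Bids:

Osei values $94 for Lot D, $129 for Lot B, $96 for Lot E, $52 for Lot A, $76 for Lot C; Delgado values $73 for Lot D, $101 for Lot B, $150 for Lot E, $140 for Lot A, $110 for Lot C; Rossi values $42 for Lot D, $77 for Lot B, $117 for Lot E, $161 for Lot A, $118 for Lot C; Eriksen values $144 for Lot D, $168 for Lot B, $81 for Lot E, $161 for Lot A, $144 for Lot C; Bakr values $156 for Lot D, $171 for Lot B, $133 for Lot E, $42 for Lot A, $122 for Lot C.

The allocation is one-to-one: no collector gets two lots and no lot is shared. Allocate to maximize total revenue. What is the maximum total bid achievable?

This is the linear assignment problem.
Optimal: Osei→Lot B ($129), Delgado→Lot E ($150), Rossi→Lot A ($161), Eriksen→Lot C ($144), Bakr→Lot D ($156) — total 129+150+161+144+156 = $740.
Column-greedy (each lot in turn goes to its best remaining collector) gives $711, worse by 29.
Next-best assignment: Osei→Lot D, Delgado→Lot E, Rossi→Lot A, Eriksen→Lot C, Bakr→Lot B = $720.

Maximum total: $740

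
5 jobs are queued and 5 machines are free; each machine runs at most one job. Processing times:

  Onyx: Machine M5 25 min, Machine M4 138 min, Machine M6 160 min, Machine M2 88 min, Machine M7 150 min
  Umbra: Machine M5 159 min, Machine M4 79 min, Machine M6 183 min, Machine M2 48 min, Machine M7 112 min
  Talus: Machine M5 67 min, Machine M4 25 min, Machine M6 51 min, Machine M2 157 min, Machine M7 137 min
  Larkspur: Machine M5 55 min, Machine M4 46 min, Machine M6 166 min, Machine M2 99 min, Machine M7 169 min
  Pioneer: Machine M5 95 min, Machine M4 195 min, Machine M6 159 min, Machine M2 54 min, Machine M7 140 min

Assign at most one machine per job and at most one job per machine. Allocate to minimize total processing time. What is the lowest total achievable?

Minimum total: 288 min

This is a one-to-one assignment (minimum-cost bipartite matching).
Optimal: Onyx→Machine M5 (25 min), Umbra→Machine M7 (112 min), Talus→Machine M6 (51 min), Larkspur→Machine M4 (46 min), Pioneer→Machine M2 (54 min) — total 25+112+51+46+54 = 288 min.
Row-greedy (each job in turn takes its cheapest remaining machine) gives 404 min, worse by 116.
Swapping Larkspur↔Umbra (Larkspur→Machine M7 169 min, Umbra→Machine M4 79 min) adds 90.
Every other assignment is strictly worse.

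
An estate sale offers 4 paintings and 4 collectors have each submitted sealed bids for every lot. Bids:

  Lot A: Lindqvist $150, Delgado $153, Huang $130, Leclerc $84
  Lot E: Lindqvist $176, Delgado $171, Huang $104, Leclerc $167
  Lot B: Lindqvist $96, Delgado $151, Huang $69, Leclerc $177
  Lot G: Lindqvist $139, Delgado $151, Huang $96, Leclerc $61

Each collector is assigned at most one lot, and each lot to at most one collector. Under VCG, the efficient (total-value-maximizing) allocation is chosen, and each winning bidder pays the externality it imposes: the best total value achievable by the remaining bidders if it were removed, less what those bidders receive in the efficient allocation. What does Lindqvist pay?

Efficient allocation: Lindqvist→Lot E ($176), Delgado→Lot G ($151), Huang→Lot A ($130), Leclerc→Lot B ($177); total welfare W = $634.
Lindqvist receives Lot E at value $176, so the others get W − 176 = $458.
Without Lindqvist: best allocation of the remaining 3 bidders over all 4 lots is Delgado→Lot E ($171), Huang→Lot A ($130), Leclerc→Lot B ($177), total $478.
VCG payment = (others' best without Lindqvist) − (others' welfare with Lindqvist) = 478 − 458 = $20.

Lindqvist pays $20.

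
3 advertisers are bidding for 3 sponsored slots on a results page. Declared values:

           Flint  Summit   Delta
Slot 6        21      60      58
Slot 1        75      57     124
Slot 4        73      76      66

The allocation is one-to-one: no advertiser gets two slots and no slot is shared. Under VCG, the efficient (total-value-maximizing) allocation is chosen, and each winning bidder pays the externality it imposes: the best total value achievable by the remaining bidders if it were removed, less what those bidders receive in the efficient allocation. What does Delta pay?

Efficient allocation: Flint→Slot 4 ($73), Summit→Slot 6 ($60), Delta→Slot 1 ($124); total welfare W = $257.
Delta receives Slot 1 at value $124, so the others get W − 124 = $133.
Without Delta: best allocation of the remaining 2 bidders over all 3 slots is Flint→Slot 1 ($75), Summit→Slot 4 ($76), total $151.
VCG payment = (others' best without Delta) − (others' welfare with Delta) = 151 − 133 = $18.

Delta pays $18.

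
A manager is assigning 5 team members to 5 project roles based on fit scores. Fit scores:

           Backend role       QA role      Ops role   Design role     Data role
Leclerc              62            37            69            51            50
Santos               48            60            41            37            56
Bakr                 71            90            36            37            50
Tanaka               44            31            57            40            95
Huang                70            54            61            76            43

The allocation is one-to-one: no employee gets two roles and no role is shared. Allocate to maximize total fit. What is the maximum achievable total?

Max total: 378 pts

Optimal: Leclerc→Ops role (69 pts), Santos→Backend role (48 pts), Bakr→QA role (90 pts), Tanaka→Data role (95 pts), Huang→Design role (76 pts) — total 69+48+90+95+76 = 378 pts.
Next-best assignment: Leclerc→Ops role, Santos→QA role, Bakr→Backend role, Tanaka→Data role, Huang→Design role = 371 pts.
Swapping Tanaka↔Huang (Tanaka→Design role 40 pts, Huang→Data role 43 pts) loses 88.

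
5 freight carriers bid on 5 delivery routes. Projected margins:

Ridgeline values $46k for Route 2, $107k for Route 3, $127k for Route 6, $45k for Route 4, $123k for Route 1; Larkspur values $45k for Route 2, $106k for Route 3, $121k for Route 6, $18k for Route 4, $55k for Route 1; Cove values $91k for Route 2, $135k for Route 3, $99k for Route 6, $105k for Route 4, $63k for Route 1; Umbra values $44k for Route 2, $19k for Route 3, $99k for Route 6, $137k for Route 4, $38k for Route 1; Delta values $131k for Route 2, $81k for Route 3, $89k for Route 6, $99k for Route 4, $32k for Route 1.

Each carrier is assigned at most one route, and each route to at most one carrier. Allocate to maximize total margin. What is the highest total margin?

This is a one-to-one assignment (maximum-weight bipartite matching).
Optimal: Ridgeline→Route 1 ($123k), Larkspur→Route 6 ($121k), Cove→Route 3 ($135k), Umbra→Route 4 ($137k), Delta→Route 2 ($131k) — total 123+121+135+137+131 = $647k.
Column-greedy (each route in turn goes to its best remaining carrier) gives $585k, worse by 62.

Max total: $647k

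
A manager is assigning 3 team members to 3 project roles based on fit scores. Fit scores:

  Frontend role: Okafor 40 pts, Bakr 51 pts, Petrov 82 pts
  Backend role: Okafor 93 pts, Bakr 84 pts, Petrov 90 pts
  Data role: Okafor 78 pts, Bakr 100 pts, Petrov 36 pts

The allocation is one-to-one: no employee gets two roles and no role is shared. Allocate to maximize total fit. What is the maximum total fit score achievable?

Optimal: Okafor→Backend role (93 pts), Bakr→Data role (100 pts), Petrov→Frontend role (82 pts) — total 93+100+82 = 275 pts.
Next-best assignment: Okafor→Data role, Bakr→Backend role, Petrov→Frontend role = 244 pts.
Swapping Petrov↔Bakr (Petrov→Data role 36 pts, Bakr→Frontend role 51 pts) loses 95.
No other one-to-one assignment exceeds 275 pts.

Maximum total: 275 pts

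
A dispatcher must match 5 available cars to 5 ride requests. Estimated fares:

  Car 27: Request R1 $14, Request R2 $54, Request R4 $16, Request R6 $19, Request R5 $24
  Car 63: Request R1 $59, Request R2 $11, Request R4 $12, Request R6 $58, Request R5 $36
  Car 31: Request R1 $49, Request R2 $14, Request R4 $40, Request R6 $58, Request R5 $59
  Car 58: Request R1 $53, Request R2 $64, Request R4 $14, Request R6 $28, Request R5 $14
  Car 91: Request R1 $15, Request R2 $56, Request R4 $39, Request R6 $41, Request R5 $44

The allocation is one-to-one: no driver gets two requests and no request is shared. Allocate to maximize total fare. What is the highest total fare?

Maximum total: $263

Optimal: Car 27→Request R2 ($54), Car 63→Request R6 ($58), Car 31→Request R5 ($59), Car 58→Request R1 ($53), Car 91→Request R4 ($39) — total 54+58+59+53+39 = $263.
Column-greedy (each request in turn goes to its best remaining driver) gives $228, worse by 35.
Checked against all permutations: $263 is optimal.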